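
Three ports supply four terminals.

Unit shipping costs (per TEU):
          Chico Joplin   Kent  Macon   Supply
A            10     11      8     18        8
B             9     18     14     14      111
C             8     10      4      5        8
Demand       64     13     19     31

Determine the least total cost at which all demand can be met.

An optimal shipping plan:
  A->Joplin: 8 × 11 = 88
  B->Chico: 64 × 9 = 576
  B->Joplin: 5 × 18 = 90
  B->Kent: 11 × 14 = 154
  B->Macon: 31 × 14 = 434
  C->Kent: 8 × 4 = 32
Total = 88 + 576 + 90 + 154 + 434 + 32 = 1374.

1374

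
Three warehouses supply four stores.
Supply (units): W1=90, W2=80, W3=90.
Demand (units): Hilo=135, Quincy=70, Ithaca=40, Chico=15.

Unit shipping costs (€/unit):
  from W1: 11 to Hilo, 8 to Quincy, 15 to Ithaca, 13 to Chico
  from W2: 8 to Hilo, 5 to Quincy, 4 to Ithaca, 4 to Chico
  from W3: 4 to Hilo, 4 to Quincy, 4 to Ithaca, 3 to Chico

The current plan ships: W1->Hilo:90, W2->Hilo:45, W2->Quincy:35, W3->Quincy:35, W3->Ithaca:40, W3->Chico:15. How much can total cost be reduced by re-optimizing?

Current plan cost = 90·11 + 45·8 + 35·5 + 35·4 + 40·4 + 15·3 = €1870.
Optimal plan:
  W1→Hilo: 20 × €11 = €220
  W1→Quincy: 70 × €8 = €560
  W2→Hilo: 25 × €8 = €200
  W2→Ithaca: 40 × €4 = €160
  W2→Chico: 15 × €4 = €60
  W3→Hilo: 90 × €4 = €360
Optimal cost = €1560.
Saving = 1870 − 1560 = €310.

310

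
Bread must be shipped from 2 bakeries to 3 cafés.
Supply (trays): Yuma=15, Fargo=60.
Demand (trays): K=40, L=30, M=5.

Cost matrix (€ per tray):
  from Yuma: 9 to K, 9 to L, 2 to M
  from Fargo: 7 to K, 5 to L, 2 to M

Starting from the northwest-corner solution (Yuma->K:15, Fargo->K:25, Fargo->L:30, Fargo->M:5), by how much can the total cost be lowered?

Current plan cost = 15·9 + 25·7 + 30·5 + 5·2 = €470.
Optimal plan:
  Yuma–K: 10 × €9 = €90
  Yuma–M: 5 × €2 = €10
  Fargo–K: 30 × €7 = €210
  Fargo–L: 30 × €5 = €150
Optimal cost = €460.
Saving = 470 − 460 = €10.

10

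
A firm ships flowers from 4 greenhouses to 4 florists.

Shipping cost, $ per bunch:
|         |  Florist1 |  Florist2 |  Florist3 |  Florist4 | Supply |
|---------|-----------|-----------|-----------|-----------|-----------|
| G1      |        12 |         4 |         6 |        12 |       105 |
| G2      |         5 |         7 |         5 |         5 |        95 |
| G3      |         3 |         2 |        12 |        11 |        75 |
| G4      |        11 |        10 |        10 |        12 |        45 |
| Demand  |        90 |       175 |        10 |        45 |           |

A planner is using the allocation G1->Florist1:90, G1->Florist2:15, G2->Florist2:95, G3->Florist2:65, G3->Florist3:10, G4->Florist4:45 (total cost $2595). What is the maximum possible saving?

1060

Current plan cost = 90·12 + 15·4 + 95·7 + 65·2 + 10·12 + 45·12 = $2595.
Optimal plan:
  G1–Florist2: 105 × $4 = $420
  G2–Florist1: 50 × $5 = $250
  G2–Florist4: 45 × $5 = $225
  G3–Florist1: 5 × $3 = $15
  G3–Florist2: 70 × $2 = $140
  G4–Florist1: 35 × $11 = $385
  G4–Florist3: 10 × $10 = $100
Optimal cost = $1535.
Saving = 2595 − 1535 = $1060.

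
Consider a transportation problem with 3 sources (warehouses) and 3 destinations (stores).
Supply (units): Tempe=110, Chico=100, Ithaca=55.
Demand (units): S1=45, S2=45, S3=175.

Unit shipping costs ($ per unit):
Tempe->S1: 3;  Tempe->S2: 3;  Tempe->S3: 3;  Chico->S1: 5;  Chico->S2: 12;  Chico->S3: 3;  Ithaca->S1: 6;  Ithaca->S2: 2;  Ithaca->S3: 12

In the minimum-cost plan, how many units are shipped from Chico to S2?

0

Solving gives:
  Tempe to S1: 35 × $3 = $105
  Tempe to S3: 75 × $3 = $225
  Chico to S3: 100 × $3 = $300
  Ithaca to S1: 10 × $6 = $60
  Ithaca to S2: 45 × $2 = $90
Total cost = $780.
The route Chico→S2 is not used.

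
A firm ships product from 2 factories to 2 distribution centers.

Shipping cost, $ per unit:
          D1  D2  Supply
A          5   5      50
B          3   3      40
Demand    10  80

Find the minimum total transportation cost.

One minimum-cost allocation:
  A–D2: 50 × $5 = $250
  B–D1: 10 × $3 = $30
  B–D2: 30 × $3 = $90
Total = 250 + 30 + 90 = $370.

370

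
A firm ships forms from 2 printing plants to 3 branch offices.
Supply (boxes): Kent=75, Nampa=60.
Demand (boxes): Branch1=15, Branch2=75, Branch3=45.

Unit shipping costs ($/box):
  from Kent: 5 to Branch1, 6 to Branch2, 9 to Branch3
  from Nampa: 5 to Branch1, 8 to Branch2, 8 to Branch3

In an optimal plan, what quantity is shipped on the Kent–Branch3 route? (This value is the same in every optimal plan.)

The minimum-cost plan:
  Kent to Branch2: 75 × $6 = $450
  Nampa to Branch1: 15 × $5 = $75
  Nampa to Branch3: 45 × $8 = $360
Total cost = $885.
The route Kent→Branch3 is not used.

0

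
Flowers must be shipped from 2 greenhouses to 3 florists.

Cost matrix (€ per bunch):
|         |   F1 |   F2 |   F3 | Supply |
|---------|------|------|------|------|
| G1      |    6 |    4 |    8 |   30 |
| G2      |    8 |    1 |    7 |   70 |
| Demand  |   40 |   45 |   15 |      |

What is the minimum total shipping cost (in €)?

One minimum-cost allocation:
  G1–F1: 30 × €6 = €180
  G2–F1: 10 × €8 = €80
  G2–F2: 45 × €1 = €45
  G2–F3: 15 × €7 = €105
Total = 180 + 80 + 45 + 105 = €410.

410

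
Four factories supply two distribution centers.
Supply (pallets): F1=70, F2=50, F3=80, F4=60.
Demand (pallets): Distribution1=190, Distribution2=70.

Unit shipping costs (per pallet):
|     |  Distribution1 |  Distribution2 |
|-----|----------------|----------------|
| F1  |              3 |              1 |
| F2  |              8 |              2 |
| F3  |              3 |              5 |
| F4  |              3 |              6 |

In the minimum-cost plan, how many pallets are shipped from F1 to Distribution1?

Optimal shipments:
  F1→Distribution1: 50 × 3 = 150
  F1→Distribution2: 20 × 1 = 20
  F2→Distribution2: 50 × 2 = 100
  F3→Distribution1: 80 × 3 = 240
  F4→Distribution1: 60 × 3 = 180
Total cost = 690.
So F1→Distribution1 carries 50 pallets.

50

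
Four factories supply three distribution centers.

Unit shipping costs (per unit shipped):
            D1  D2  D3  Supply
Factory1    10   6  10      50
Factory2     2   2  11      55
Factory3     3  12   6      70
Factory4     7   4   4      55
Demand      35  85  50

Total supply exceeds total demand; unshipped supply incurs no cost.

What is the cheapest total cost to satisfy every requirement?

An optimal shipping plan:
  Factory2–D2: 55 × 2 = 110
  Factory3–D1: 35 × 3 = 105
  Factory3–D3: 25 × 6 = 150
  Factory4–D2: 30 × 4 = 120
  Factory4–D3: 25 × 4 = 100
Total = 110 + 105 + 150 + 120 + 100 = 585.
(Supply check: Factory1 ships 0; Factory2 ships 55; Factory3 ships 60; Factory4 ships 55.)

585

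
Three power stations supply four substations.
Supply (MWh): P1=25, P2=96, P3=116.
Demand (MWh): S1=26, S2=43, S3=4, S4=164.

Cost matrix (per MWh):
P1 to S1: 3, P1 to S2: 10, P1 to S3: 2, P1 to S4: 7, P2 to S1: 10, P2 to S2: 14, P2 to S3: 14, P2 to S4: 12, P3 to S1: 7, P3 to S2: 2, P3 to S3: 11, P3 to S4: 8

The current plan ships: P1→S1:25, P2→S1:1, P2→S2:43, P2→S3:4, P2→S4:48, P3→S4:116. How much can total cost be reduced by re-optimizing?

364

Current plan cost = 25·3 + 1·10 + 43·14 + 4·14 + 48·12 + 116·8 = 2247.
Optimal plan:
  P1–S1: 21 × 3 = 63
  P1–S3: 4 × 2 = 8
  P2–S1: 5 × 10 = 50
  P2–S4: 91 × 12 = 1092
  P3–S2: 43 × 2 = 86
  P3–S4: 73 × 8 = 584
Optimal cost = 1883.
Saving = 2247 − 1883 = 364.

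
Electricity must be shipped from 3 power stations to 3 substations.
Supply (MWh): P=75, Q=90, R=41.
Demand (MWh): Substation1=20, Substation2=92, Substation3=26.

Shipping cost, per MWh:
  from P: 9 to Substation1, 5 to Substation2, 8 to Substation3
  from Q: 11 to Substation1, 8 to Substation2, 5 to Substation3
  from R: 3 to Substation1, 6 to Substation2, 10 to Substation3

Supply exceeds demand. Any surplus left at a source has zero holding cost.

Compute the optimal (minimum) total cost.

667

An optimal shipping plan:
  P–Substation2: 75 MWh
  Q–Substation3: 26 MWh
  R–Substation1: 20 MWh
  R–Substation2: 17 MWh
Total cost = 667.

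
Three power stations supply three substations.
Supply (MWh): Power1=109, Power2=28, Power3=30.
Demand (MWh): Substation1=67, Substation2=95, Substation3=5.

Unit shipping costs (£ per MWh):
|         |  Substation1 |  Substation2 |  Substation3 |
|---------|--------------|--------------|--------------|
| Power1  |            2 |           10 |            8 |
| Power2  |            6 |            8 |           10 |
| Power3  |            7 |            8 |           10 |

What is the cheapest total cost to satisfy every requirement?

Optimal allocation:
  Power1→Substation1: 67 × £2 = £134
  Power1→Substation2: 37 × £10 = £370
  Power1→Substation3: 5 × £8 = £40
  Power2→Substation2: 28 × £8 = £224
  Power3→Substation2: 30 × £8 = £240
Total = 134 + 370 + 40 + 224 + 240 = £1008.

1008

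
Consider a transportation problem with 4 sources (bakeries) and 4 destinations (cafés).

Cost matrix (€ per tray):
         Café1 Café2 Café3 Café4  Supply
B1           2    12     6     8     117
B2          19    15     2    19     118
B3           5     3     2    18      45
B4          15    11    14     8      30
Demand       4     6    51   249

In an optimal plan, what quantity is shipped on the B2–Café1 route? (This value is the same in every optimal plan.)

Solving gives:
  B1→Café4: 117 × €8 = €936
  B2→Café3: 51 × €2 = €102
  B2→Café4: 67 × €19 = €1273
  B3→Café1: 4 × €5 = €20
  B3→Café2: 6 × €3 = €18
  B3→Café4: 35 × €18 = €630
  B4→Café4: 30 × €8 = €240
Total cost = €3219.
The route B2→Café1 is not used.

0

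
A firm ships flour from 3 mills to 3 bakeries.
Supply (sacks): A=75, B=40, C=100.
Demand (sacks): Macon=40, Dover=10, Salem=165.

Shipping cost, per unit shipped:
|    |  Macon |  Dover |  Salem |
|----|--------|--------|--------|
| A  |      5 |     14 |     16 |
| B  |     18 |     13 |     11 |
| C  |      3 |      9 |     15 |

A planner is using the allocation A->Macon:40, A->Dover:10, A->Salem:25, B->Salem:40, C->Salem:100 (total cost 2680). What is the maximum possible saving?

Current plan cost = 40·5 + 10·14 + 25·16 + 40·11 + 100·15 = 2680.
Optimal plan:
  A->Salem: 75 × 16 = 1200
  B->Salem: 40 × 11 = 440
  C->Macon: 40 × 3 = 120
  C->Dover: 10 × 9 = 90
  C->Salem: 50 × 15 = 750
Optimal cost = 2600.
Saving = 2680 − 2600 = 80.

80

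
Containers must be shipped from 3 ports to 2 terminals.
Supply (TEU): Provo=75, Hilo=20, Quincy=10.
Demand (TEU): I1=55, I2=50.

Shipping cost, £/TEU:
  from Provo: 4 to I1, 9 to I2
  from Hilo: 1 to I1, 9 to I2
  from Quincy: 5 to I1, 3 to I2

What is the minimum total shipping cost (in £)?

550

Optimal allocation:
  Provo to I1: 35 × £4 = £140
  Provo to I2: 40 × £9 = £360
  Hilo to I1: 20 × £1 = £20
  Quincy to I2: 10 × £3 = £30
Total = 140 + 360 + 20 + 30 = £550.
(Supply check: Provo ships 75; Hilo ships 20; Quincy ships 10.)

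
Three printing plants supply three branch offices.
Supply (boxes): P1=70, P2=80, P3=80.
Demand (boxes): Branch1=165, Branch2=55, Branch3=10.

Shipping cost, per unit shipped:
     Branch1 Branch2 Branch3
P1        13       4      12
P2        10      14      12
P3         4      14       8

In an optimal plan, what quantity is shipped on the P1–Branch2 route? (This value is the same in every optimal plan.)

55

Solving gives:
  P1–Branch1: 5 boxes
  P1–Branch2: 55 boxes
  P1–Branch3: 10 boxes
  P2–Branch1: 80 boxes
  P3–Branch1: 80 boxes
Total cost = 1525.
So P1→Branch2 carries 55 boxes.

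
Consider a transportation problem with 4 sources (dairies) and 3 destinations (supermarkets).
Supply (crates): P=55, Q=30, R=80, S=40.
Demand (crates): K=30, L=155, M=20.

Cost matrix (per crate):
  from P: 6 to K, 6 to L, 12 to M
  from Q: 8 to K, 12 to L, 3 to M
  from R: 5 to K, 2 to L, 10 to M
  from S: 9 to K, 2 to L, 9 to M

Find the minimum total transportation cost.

710

One minimum-cost allocation:
  P to K: 20 × 6 = 120
  P to L: 35 × 6 = 210
  Q to K: 10 × 8 = 80
  Q to M: 20 × 3 = 60
  R to L: 80 × 2 = 160
  S to L: 40 × 2 = 80
Total = 120 + 210 + 80 + 60 + 160 + 80 = 710.
(Supply check: P ships 55; Q ships 30; R ships 80; S ships 40.)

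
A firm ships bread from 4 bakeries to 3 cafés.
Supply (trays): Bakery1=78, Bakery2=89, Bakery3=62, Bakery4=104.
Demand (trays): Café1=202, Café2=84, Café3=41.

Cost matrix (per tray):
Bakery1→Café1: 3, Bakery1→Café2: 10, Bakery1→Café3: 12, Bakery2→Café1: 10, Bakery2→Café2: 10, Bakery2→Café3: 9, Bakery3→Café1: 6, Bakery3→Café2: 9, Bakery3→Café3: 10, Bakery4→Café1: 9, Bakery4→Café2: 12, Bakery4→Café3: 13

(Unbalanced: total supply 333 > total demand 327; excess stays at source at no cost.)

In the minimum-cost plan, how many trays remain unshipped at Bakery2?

An optimal plan:
  Bakery1 to Café1: 78 × 3 = 234
  Bakery2 to Café2: 48 × 10 = 480
  Bakery2 to Café3: 41 × 9 = 369
  Bakery3 to Café1: 62 × 6 = 372
  Bakery4 to Café1: 62 × 9 = 558
  Bakery4 to Café2: 36 × 12 = 432
Total cost = 2445.
Bakery2 ships 89 of its 89, leaving 0.

0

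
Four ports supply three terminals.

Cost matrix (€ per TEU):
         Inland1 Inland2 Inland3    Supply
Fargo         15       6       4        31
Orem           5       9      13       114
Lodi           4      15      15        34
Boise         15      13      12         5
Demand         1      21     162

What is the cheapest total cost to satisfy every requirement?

2081

A cheapest plan:
  Fargo to Inland3: 31 TEU
  Orem to Inland2: 21 TEU
  Orem to Inland3: 93 TEU
  Lodi to Inland1: 1 TEU
  Lodi to Inland3: 33 TEU
  Boise to Inland3: 5 TEU
Total cost = €2081.
(Supply check: Fargo ships 31; Orem ships 114; Lodi ships 34; Boise ships 5.)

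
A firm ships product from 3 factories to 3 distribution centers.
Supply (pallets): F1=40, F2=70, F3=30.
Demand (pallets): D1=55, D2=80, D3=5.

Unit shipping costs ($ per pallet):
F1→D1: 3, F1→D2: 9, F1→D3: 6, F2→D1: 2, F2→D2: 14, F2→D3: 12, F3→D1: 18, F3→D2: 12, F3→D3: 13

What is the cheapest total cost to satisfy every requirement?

1025

A cheapest plan:
  F1 to D2: 35 × $9 = $315
  F1 to D3: 5 × $6 = $30
  F2 to D1: 55 × $2 = $110
  F2 to D2: 15 × $14 = $210
  F3 to D2: 30 × $12 = $360
Total = 315 + 30 + 110 + 210 + 360 = $1025.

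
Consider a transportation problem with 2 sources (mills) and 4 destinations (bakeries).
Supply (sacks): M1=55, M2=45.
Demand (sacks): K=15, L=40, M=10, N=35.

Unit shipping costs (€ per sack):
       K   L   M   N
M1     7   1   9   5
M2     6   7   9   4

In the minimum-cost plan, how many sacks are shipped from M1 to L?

Optimal shipments:
  M1->K: 5 × €7 = €35
  M1->L: 40 × €1 = €40
  M1->M: 10 × €9 = €90
  M2->K: 10 × €6 = €60
  M2->N: 35 × €4 = €140
Total cost = €365.
So M1→L carries 40 sacks.

40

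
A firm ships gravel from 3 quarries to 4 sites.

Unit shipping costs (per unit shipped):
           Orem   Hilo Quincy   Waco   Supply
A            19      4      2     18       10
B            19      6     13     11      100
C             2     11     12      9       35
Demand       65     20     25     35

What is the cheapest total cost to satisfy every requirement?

One minimum-cost allocation:
  A->Quincy: 10 × 2 = 20
  B->Orem: 30 × 19 = 570
  B->Hilo: 20 × 6 = 120
  B->Quincy: 15 × 13 = 195
  B->Waco: 35 × 11 = 385
  C->Orem: 35 × 2 = 70
Total = 20 + 570 + 120 + 195 + 385 + 70 = 1360.
(Supply check: A ships 10; B ships 100; C ships 35.)

1360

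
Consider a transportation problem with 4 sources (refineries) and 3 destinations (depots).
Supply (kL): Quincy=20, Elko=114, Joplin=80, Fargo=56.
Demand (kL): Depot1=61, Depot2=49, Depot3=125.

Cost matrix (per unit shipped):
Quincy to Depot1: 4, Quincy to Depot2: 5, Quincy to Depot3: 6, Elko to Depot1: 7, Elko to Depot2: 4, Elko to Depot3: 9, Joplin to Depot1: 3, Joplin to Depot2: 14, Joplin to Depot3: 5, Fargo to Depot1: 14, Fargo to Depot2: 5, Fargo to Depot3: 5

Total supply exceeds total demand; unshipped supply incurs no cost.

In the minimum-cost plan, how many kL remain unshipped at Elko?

An optimal plan:
  Quincy to Depot1: 20 × 4 = 80
  Elko to Depot1: 30 × 7 = 210
  Elko to Depot2: 49 × 4 = 196
  Joplin to Depot1: 11 × 3 = 33
  Joplin to Depot3: 69 × 5 = 345
  Fargo to Depot3: 56 × 5 = 280
Total cost = 1144.
Elko ships 79 of its 114, leaving 35.

35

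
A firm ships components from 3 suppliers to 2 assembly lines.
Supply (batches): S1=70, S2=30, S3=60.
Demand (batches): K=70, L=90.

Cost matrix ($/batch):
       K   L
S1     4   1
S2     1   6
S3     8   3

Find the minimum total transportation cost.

A cheapest plan:
  S1→K: 40 × $4 = $160
  S1→L: 30 × $1 = $30
  S2→K: 30 × $1 = $30
  S3→L: 60 × $3 = $180
Total = 160 + 30 + 30 + 180 = $400.
(Supply check: S1 ships 70; S2 ships 30; S3 ships 60.)

400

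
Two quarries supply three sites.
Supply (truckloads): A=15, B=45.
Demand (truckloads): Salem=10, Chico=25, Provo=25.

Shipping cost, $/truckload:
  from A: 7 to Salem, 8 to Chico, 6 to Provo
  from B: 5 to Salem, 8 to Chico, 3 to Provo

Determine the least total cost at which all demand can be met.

An optimal shipping plan:
  A–Chico: 15 × $8 = $120
  B–Salem: 10 × $5 = $50
  B–Chico: 10 × $8 = $80
  B–Provo: 25 × $3 = $75
Total = 120 + 50 + 80 + 75 = $325.
(Supply check: A ships 15; B ships 45.)

325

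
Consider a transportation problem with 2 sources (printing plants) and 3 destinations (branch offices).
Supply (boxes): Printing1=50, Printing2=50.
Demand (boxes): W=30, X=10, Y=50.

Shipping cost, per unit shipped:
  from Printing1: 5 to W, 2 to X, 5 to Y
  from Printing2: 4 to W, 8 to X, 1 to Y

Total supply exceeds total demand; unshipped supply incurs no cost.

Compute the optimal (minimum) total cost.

A cheapest plan:
  Printing1 to W: 30 × 5 = 150
  Printing1 to X: 10 × 2 = 20
  Printing2 to Y: 50 × 1 = 50
Total = 150 + 20 + 50 = 220.
(Supply check: Printing1 ships 40; Printing2 ships 50.)

220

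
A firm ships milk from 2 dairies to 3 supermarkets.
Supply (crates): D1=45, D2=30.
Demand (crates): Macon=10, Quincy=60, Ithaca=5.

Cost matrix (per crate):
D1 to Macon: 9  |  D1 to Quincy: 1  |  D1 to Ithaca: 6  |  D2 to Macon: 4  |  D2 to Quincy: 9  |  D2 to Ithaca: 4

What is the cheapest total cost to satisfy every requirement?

240

An optimal shipping plan:
  D1 to Quincy: 45 × 1 = 45
  D2 to Macon: 10 × 4 = 40
  D2 to Quincy: 15 × 9 = 135
  D2 to Ithaca: 5 × 4 = 20
Total = 45 + 40 + 135 + 20 = 240.
(Supply check: D1 ships 45; D2 ships 30.)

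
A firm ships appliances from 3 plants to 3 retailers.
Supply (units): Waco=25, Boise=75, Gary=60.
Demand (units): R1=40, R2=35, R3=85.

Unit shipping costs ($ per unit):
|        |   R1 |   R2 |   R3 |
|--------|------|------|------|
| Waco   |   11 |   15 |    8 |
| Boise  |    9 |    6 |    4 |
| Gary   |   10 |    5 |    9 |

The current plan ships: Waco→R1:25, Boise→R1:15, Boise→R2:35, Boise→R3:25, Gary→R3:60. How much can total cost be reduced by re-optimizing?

Current plan cost = 25·11 + 15·9 + 35·6 + 25·4 + 60·9 = $1260.
Optimal plan:
  Waco→R1: 15 × $11 = $165
  Waco→R3: 10 × $8 = $80
  Boise→R3: 75 × $4 = $300
  Gary→R1: 25 × $10 = $250
  Gary→R2: 35 × $5 = $175
Optimal cost = $970.
Saving = 1260 − 970 = $290.

290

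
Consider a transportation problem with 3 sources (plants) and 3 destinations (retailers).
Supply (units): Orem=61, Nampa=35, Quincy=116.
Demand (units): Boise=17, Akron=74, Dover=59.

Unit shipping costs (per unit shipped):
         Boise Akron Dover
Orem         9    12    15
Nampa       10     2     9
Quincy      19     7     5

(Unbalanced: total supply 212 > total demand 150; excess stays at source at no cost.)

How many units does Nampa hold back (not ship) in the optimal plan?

0

Minimum-cost shipments:
  Orem->Boise: 17 × 9 = 153
  Nampa->Akron: 35 × 2 = 70
  Quincy->Akron: 39 × 7 = 273
  Quincy->Dover: 59 × 5 = 295
Total cost = 791.
Nampa ships 35 of its 35, leaving 0.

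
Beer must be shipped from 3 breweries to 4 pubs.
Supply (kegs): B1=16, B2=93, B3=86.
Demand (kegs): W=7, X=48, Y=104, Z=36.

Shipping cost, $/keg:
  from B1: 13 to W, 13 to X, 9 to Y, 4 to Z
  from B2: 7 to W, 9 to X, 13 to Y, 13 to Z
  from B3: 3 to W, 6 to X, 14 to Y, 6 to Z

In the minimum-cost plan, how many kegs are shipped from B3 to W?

7

Solving gives:
  B1 to Y: 11 kegs
  B1 to Z: 5 kegs
  B2 to Y: 93 kegs
  B3 to W: 7 kegs
  B3 to X: 48 kegs
  B3 to Z: 31 kegs
Total cost = $1823.
So B3→W carries 7 kegs.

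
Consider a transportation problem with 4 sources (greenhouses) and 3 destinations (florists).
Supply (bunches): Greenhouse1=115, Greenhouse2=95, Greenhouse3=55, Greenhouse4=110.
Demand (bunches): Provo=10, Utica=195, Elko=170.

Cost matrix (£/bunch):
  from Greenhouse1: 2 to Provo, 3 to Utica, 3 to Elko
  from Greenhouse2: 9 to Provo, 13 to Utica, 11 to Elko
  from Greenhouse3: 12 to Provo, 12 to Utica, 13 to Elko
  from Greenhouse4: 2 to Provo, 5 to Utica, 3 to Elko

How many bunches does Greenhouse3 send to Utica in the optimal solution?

55

Optimal shipments:
  Greenhouse1–Utica: 115 bunches
  Greenhouse2–Provo: 10 bunches
  Greenhouse2–Utica: 25 bunches
  Greenhouse2–Elko: 60 bunches
  Greenhouse3–Utica: 55 bunches
  Greenhouse4–Elko: 110 bunches
Total cost = £2410.
So Greenhouse3→Utica carries 55 bunches.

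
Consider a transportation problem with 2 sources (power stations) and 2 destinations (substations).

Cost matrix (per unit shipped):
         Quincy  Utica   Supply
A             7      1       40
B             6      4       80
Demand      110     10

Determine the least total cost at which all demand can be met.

A cheapest plan:
  A to Quincy: 30 × 7 = 210
  A to Utica: 10 × 1 = 10
  B to Quincy: 80 × 6 = 480
Total = 210 + 10 + 480 = 700.
(Supply check: A ships 40; B ships 80.)

700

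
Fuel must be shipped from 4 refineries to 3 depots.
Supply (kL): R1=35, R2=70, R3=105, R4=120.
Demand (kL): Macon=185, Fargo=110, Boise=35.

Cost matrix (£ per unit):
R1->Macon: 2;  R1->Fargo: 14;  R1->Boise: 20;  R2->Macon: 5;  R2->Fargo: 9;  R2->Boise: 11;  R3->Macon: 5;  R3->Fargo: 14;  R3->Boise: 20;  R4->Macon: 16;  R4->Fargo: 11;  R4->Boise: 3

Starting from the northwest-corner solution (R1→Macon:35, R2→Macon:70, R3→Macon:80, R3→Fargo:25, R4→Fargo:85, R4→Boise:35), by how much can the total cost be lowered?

Current plan cost = 35·2 + 70·5 + 80·5 + 25·14 + 85·11 + 35·3 = £2210.
Optimal plan:
  R1–Macon: 35 × £2 = £70
  R2–Macon: 45 × £5 = £225
  R2–Fargo: 25 × £9 = £225
  R3–Macon: 105 × £5 = £525
  R4–Fargo: 85 × £11 = £935
  R4–Boise: 35 × £3 = £105
Optimal cost = £2085.
Saving = 2210 − 2085 = £125.

125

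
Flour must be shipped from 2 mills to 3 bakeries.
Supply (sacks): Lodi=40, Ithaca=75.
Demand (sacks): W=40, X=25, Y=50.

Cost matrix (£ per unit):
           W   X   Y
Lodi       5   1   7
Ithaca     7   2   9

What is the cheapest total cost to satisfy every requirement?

An optimal shipping plan:
  Lodi–Y: 40 sacks
  Ithaca–W: 40 sacks
  Ithaca–X: 25 sacks
  Ithaca–Y: 10 sacks
Total cost = £700.

700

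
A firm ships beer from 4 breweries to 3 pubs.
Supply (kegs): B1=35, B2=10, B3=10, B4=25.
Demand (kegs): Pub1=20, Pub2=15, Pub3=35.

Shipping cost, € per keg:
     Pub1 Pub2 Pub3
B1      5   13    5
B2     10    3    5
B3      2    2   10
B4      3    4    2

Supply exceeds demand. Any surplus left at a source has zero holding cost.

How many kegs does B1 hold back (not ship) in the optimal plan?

An optimal plan:
  B1 to Pub1: 15 × €5 = €75
  B1 to Pub3: 10 × €5 = €50
  B2 to Pub2: 10 × €3 = €30
  B3 to Pub1: 5 × €2 = €10
  B3 to Pub2: 5 × €2 = €10
  B4 to Pub3: 25 × €2 = €50
Total cost = €225.
B1 ships 25 of its 35, leaving 10.

10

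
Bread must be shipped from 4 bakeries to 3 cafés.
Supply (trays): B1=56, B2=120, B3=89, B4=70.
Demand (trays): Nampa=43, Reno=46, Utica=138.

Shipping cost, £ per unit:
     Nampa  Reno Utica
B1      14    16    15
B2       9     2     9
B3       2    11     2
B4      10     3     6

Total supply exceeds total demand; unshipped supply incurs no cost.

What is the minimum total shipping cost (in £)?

One minimum-cost allocation:
  B2 to Nampa: 22 trays
  B2 to Reno: 46 trays
  B3 to Nampa: 21 trays
  B3 to Utica: 68 trays
  B4 to Utica: 70 trays
Total cost = £888.
(Supply check: B1 ships 0; B2 ships 68; B3 ships 89; B4 ships 70.)

888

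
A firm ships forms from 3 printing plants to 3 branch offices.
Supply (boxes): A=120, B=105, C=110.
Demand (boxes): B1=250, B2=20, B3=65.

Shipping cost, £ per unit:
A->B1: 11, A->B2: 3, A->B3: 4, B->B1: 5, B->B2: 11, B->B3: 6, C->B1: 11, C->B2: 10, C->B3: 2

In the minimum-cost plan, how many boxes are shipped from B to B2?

Solving gives:
  A->B1: 100 × £11 = £1100
  A->B2: 20 × £3 = £60
  B->B1: 105 × £5 = £525
  C->B1: 45 × £11 = £495
  C->B3: 65 × £2 = £130
Total cost = £2310.
The route B→B2 is not used.

0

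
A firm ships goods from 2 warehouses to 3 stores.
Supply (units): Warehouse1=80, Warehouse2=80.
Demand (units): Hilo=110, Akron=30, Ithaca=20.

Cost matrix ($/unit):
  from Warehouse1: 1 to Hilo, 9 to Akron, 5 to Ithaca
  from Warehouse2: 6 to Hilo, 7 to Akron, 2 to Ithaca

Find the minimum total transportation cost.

Optimal allocation:
  Warehouse1->Hilo: 80 units
  Warehouse2->Hilo: 30 units
  Warehouse2->Akron: 30 units
  Warehouse2->Ithaca: 20 units
Total cost = $510.

510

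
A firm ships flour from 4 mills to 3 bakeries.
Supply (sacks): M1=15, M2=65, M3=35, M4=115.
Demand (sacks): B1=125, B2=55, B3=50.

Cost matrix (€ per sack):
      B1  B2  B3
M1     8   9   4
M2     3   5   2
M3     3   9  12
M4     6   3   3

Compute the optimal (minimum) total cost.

Optimal allocation:
  M1–B3: 15 × €4 = €60
  M2–B1: 65 × €3 = €195
  M3–B1: 35 × €3 = €105
  M4–B1: 25 × €6 = €150
  M4–B2: 55 × €3 = €165
  M4–B3: 35 × €3 = €105
Total = 60 + 195 + 105 + 150 + 165 + 105 = €780.

780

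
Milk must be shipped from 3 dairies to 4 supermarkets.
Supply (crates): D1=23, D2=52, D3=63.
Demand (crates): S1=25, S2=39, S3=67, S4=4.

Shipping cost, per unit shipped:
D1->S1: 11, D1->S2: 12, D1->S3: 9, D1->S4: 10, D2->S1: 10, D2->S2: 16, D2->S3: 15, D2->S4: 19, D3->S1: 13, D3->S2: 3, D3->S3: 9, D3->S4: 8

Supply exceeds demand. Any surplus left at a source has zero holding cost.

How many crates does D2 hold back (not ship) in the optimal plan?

An optimal plan:
  D1 to S3: 23 × 9 = 207
  D2 to S1: 25 × 10 = 250
  D2 to S3: 24 × 15 = 360
  D3 to S2: 39 × 3 = 117
  D3 to S3: 20 × 9 = 180
  D3 to S4: 4 × 8 = 32
Total cost = 1146.
D2 ships 49 of its 52, leaving 3.

3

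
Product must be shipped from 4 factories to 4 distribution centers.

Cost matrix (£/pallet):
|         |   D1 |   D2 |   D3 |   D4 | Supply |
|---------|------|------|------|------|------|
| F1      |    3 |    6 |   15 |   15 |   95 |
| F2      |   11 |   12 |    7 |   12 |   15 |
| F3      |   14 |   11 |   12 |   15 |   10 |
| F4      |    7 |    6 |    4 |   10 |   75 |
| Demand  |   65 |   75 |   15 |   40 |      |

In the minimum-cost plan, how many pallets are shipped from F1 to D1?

Optimal shipments:
  F1–D1: 65 × £3 = £195
  F1–D2: 30 × £6 = £180
  F2–D4: 15 × £12 = £180
  F3–D2: 10 × £11 = £110
  F4–D2: 35 × £6 = £210
  F4–D3: 15 × £4 = £60
  F4–D4: 25 × £10 = £250
Total cost = £1185.
So F1→D1 carries 65 pallets.

65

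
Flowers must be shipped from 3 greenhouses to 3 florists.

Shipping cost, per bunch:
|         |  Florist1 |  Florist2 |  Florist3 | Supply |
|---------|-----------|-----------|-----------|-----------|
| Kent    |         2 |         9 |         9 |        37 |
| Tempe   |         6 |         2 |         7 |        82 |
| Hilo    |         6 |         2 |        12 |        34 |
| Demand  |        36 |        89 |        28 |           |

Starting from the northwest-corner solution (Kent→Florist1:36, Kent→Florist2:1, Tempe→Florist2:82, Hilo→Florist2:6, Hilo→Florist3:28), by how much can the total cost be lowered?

145

Current plan cost = 36·2 + 1·9 + 82·2 + 6·2 + 28·12 = 593.
Optimal plan:
  Kent–Florist1: 36 × 2 = 72
  Kent–Florist3: 1 × 9 = 9
  Tempe–Florist2: 55 × 2 = 110
  Tempe–Florist3: 27 × 7 = 189
  Hilo–Florist2: 34 × 2 = 68
Optimal cost = 448.
Saving = 593 − 448 = 145.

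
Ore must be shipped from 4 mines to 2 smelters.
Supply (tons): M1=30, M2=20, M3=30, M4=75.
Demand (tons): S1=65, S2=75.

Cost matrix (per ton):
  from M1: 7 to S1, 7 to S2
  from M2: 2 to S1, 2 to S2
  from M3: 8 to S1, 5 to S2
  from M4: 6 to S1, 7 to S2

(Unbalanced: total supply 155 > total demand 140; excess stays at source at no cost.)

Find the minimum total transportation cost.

755

One minimum-cost allocation:
  M1 to S2: 25 × 7 = 175
  M2 to S2: 20 × 2 = 40
  M3 to S2: 30 × 5 = 150
  M4 to S1: 65 × 6 = 390
Total = 175 + 40 + 150 + 390 = 755.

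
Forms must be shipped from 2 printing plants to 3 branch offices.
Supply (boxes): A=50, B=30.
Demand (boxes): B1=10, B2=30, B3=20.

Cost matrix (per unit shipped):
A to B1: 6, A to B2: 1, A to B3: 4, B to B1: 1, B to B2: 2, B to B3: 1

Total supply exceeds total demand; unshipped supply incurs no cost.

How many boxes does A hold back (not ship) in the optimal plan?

20

Minimum-cost shipments:
  A–B2: 30 boxes
  B–B1: 10 boxes
  B–B3: 20 boxes
Total cost = 60.
A ships 30 of its 50, leaving 20.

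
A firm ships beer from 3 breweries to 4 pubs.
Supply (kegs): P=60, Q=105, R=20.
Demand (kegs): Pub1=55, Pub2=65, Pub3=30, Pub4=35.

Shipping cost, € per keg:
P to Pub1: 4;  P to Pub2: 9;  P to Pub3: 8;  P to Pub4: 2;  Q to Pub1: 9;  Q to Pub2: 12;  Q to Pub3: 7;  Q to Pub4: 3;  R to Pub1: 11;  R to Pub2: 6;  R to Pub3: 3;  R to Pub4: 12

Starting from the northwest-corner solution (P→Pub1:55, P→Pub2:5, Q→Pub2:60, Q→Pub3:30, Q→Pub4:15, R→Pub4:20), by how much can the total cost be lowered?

300

Current plan cost = 55·4 + 5·9 + 60·12 + 30·7 + 15·3 + 20·12 = €1480.
Optimal plan:
  P->Pub1: 55 × €4 = €220
  P->Pub2: 5 × €9 = €45
  Q->Pub2: 40 × €12 = €480
  Q->Pub3: 30 × €7 = €210
  Q->Pub4: 35 × €3 = €105
  R->Pub2: 20 × €6 = €120
Optimal cost = €1180.
Saving = 1480 − 1180 = €300.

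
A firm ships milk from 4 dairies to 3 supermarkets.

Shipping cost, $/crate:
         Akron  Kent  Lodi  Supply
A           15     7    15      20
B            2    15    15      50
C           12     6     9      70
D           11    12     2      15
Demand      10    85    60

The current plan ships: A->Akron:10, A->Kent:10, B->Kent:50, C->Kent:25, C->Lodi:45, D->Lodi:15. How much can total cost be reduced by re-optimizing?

330

Current plan cost = 10·15 + 10·7 + 50·15 + 25·6 + 45·9 + 15·2 = $1555.
Optimal plan:
  A–Kent: 20 × $7 = $140
  B–Akron: 10 × $2 = $20
  B–Lodi: 40 × $15 = $600
  C–Kent: 65 × $6 = $390
  C–Lodi: 5 × $9 = $45
  D–Lodi: 15 × $2 = $30
Optimal cost = $1225.
Saving = 1555 − 1225 = $330.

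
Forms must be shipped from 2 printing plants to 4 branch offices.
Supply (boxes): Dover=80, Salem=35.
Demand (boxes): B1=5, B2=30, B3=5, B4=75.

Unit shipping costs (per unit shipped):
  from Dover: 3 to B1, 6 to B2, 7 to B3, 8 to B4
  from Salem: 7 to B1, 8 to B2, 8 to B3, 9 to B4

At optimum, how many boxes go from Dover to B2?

30

Optimal shipments:
  Dover→B1: 5 × 3 = 15
  Dover→B2: 30 × 6 = 180
  Dover→B3: 5 × 7 = 35
  Dover→B4: 40 × 8 = 320
  Salem→B4: 35 × 9 = 315
Total cost = 865.
So Dover→B2 carries 30 boxes.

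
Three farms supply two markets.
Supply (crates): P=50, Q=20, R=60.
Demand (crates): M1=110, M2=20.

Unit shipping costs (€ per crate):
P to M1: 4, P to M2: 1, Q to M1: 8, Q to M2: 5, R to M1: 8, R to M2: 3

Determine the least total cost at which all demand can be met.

Optimal allocation:
  P->M1: 50 crates
  Q->M1: 20 crates
  R->M1: 40 crates
  R->M2: 20 crates
Total cost = €740.

740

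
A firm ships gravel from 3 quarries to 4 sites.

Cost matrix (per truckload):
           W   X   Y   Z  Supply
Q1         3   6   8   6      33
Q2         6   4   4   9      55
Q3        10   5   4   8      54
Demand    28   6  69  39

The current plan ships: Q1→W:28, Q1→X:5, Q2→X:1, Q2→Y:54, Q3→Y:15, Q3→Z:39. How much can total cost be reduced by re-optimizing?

20

Current plan cost = 28·3 + 5·6 + 1·4 + 54·4 + 15·4 + 39·8 = 706.
Optimal plan:
  Q1 to W: 28 × 3 = 84
  Q1 to Z: 5 × 6 = 30
  Q2 to X: 6 × 4 = 24
  Q2 to Y: 49 × 4 = 196
  Q3 to Y: 20 × 4 = 80
  Q3 to Z: 34 × 8 = 272
Optimal cost = 686.
Saving = 706 − 686 = 20.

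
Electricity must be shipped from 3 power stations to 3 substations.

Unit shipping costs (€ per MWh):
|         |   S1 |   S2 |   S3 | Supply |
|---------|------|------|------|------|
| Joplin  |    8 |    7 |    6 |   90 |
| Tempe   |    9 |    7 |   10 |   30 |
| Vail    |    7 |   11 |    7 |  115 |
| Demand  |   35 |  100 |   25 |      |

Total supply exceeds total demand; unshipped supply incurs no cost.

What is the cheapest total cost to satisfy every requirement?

1100

One minimum-cost allocation:
  Joplin→S2: 70 × €7 = €490
  Joplin→S3: 20 × €6 = €120
  Tempe→S2: 30 × €7 = €210
  Vail→S1: 35 × €7 = €245
  Vail→S3: 5 × €7 = €35
Total = 490 + 120 + 210 + 245 + 35 = €1100.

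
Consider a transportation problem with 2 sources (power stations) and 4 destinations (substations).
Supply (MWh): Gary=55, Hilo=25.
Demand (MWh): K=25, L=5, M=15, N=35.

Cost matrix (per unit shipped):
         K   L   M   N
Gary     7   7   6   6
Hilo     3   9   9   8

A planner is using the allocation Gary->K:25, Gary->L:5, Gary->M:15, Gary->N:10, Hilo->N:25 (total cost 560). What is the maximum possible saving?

150

Current plan cost = 25·7 + 5·7 + 15·6 + 10·6 + 25·8 = 560.
Optimal plan:
  Gary to L: 5 MWh
  Gary to M: 15 MWh
  Gary to N: 35 MWh
  Hilo to K: 25 MWh
Optimal cost = 410.
Saving = 560 − 410 = 150.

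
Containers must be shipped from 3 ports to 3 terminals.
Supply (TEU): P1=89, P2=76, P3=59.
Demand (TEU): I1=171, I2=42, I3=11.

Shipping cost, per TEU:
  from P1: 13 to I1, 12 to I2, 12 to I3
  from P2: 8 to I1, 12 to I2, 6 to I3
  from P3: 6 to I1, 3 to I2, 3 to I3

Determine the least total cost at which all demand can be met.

A cheapest plan:
  P1→I1: 89 TEU
  P2→I1: 76 TEU
  P3→I1: 6 TEU
  P3→I2: 42 TEU
  P3→I3: 11 TEU
Total cost = 1960.
(Supply check: P1 ships 89; P2 ships 76; P3 ships 59.)

1960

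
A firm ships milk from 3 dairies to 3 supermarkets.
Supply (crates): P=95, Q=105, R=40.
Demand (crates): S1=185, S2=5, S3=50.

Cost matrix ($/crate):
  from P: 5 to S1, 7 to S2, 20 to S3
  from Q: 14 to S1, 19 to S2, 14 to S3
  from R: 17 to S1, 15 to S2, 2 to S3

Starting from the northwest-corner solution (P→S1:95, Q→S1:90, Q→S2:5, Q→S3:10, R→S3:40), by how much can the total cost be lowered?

15

Current plan cost = 95·5 + 90·14 + 5·19 + 10·14 + 40·2 = $2050.
Optimal plan:
  P–S1: 90 × $5 = $450
  P–S2: 5 × $7 = $35
  Q–S1: 95 × $14 = $1330
  Q–S3: 10 × $14 = $140
  R–S3: 40 × $2 = $80
Optimal cost = $2035.
Saving = 2050 − 2035 = $15.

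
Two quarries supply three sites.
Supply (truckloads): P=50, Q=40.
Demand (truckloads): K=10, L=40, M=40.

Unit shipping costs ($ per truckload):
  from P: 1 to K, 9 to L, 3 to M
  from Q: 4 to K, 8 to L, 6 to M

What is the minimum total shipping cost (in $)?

450

An optimal shipping plan:
  P→K: 10 × $1 = $10
  P→M: 40 × $3 = $120
  Q→L: 40 × $8 = $320
Total = 10 + 120 + 320 = $450.
(Supply check: P ships 50; Q ships 40.)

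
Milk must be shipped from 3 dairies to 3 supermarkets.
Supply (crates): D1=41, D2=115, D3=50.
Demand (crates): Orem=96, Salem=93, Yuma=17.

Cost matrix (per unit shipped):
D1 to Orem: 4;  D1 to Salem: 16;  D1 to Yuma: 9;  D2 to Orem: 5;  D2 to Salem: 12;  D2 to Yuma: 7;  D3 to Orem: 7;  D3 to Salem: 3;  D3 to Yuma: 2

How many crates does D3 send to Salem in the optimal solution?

50

Optimal shipments:
  D1 to Orem: 41 × 4 = 164
  D2 to Orem: 55 × 5 = 275
  D2 to Salem: 43 × 12 = 516
  D2 to Yuma: 17 × 7 = 119
  D3 to Salem: 50 × 3 = 150
Total cost = 1224.
So D3→Salem carries 50 crates.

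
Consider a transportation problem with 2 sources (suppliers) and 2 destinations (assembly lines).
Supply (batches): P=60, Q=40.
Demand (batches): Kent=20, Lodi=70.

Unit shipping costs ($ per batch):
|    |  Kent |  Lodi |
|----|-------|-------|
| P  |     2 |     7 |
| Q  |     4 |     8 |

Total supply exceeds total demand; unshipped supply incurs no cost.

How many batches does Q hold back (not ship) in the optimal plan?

Minimum-cost shipments:
  P->Kent: 20 × $2 = $40
  P->Lodi: 40 × $7 = $280
  Q->Lodi: 30 × $8 = $240
Total cost = $560.
Q ships 30 of its 40, leaving 10.

10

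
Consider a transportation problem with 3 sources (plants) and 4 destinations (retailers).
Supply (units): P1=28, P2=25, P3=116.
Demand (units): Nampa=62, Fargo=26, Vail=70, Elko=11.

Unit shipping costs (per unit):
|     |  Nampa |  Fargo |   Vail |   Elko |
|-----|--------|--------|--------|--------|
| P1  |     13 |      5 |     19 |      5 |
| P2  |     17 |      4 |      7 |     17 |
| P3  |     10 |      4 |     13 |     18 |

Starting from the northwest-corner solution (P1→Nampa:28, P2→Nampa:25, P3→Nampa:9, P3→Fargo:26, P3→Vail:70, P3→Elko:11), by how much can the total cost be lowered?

535

Current plan cost = 28·13 + 25·17 + 9·10 + 26·4 + 70·13 + 11·18 = 2091.
Optimal plan:
  P1->Fargo: 17 × 5 = 85
  P1->Elko: 11 × 5 = 55
  P2->Vail: 25 × 7 = 175
  P3->Nampa: 62 × 10 = 620
  P3->Fargo: 9 × 4 = 36
  P3->Vail: 45 × 13 = 585
Optimal cost = 1556.
Saving = 2091 − 1556 = 535.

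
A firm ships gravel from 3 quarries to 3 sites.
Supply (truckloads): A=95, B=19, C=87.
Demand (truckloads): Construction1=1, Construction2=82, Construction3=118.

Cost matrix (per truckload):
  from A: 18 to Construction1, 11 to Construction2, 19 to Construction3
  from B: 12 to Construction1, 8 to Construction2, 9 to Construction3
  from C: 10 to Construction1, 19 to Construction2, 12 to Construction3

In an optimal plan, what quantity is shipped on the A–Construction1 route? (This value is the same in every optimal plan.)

0

Optimal shipments:
  A–Construction2: 82 × 11 = 902
  A–Construction3: 13 × 19 = 247
  B–Construction3: 19 × 9 = 171
  C–Construction1: 1 × 10 = 10
  C–Construction3: 86 × 12 = 1032
Total cost = 2362.
The route A→Construction1 is not used.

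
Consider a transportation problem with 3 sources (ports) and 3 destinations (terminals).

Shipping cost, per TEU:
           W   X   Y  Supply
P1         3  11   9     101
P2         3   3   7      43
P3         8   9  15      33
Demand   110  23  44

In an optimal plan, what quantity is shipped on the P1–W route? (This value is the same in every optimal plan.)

The minimum-cost plan:
  P1→W: 100 × 3 = 300
  P1→Y: 1 × 9 = 9
  P2→Y: 43 × 7 = 301
  P3→W: 10 × 8 = 80
  P3→X: 23 × 9 = 207
Total cost = 897.
So P1→W carries 100 TEU.

100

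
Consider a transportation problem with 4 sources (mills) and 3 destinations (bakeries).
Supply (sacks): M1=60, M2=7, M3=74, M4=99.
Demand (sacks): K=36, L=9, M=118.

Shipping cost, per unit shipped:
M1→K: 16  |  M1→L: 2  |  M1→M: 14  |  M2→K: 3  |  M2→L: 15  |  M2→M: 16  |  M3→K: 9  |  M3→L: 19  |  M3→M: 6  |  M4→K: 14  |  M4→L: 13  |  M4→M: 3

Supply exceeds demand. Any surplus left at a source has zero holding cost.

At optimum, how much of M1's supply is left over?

Minimum-cost shipments:
  M1→L: 9 × 2 = 18
  M2→K: 7 × 3 = 21
  M3→K: 29 × 9 = 261
  M3→M: 19 × 6 = 114
  M4→M: 99 × 3 = 297
Total cost = 711.
M1 ships 9 of its 60, leaving 51.

51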